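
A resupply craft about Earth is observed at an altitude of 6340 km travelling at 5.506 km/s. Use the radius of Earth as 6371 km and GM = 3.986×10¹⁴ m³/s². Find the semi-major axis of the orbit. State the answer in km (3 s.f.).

r = 6371 + 6340 = 12711 km = 1.271×10⁷ m.
Vis-viva rearranged: 1/a = 2/r − v²/μ = 1.573×10⁻⁷ − 7.606×10⁻⁸ = 8.129×10⁻⁸ m⁻¹.
a = 1.230×10⁷ m = 12302 km.

a ≈ 12300 km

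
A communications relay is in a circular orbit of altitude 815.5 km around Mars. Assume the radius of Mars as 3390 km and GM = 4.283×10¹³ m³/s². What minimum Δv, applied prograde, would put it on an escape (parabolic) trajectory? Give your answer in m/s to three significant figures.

r = 3390 + 815.5 = 4205.5 km = 4.2055×10⁶ m.
Circular speed v_c = √(μ/r) = 3191 m/s.
Escape speed v_esc = √(2μ/r) = √2 × v_c = 4513 m/s.
Δv = v_esc − v_c = 1322 m/s.

Δv ≈ 1320 m/s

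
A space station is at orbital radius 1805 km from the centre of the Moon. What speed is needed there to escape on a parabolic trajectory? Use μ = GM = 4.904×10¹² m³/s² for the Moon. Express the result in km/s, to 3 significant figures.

r = 1805 km = 1.805×10⁶ m.
Escape speed v_esc = √(2μ/r) = √(2 × 4.904×10¹² / 1.805×10⁶) = √(5.434×10⁶) = 2331 m/s.
= 2.331 km/s.

v_esc ≈ 2.33 km/s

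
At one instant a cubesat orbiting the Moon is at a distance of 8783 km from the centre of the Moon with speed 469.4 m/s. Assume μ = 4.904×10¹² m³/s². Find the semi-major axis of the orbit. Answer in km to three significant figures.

a ≈ 5470 km

r = 8.783×10⁶ m.
Specific orbital energy ε = v²/2 − μ/r = (469.4)²/2 − 4.904×10¹²/8.783×10⁶ = -4.482×10⁵ J/kg.
Since ε = −μ/(2a), a = −μ/(2ε) = 5.471×10⁶ m = 5471.0 km.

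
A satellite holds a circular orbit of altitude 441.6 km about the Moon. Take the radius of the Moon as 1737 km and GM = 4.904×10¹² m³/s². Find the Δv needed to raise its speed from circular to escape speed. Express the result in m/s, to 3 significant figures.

Δv ≈ 621 m/s

r = 1737 + 441.6 = 2178.6 km = 2.1786×10⁶ m.
Circular speed v_c = √(μ/r) = 1500 m/s.
Escape speed v_esc = √(2μ/r) = √2 × v_c = 2122 m/s.
Δv = v_esc − v_c = 621.5 m/s.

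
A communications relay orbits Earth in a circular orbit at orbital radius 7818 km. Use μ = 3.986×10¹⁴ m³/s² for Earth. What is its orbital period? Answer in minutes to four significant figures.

r = 7818 km = 7.818×10⁶ m.
Kepler's third law: T = 2π√(r³/μ) = 2π√((7.818×10⁶)³ / 3.986×10¹⁴).
r³/μ = 1.199×10⁶ s², so T = 2π × 1.095×10³ = 6.879×10³ s.
Converting: 6.879×10³ s ÷ 60.00 = 114.7 minutes.

T ≈ 114.7 minutes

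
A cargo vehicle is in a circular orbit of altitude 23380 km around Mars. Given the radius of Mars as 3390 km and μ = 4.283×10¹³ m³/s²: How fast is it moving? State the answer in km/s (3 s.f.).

r = 3390 + 23380 = 26770 km = 2.6770×10⁷ m.
For a circular orbit v = √(μ/r) = √(4.283×10¹³ / 2.677×10⁷) = √(1.600×10⁶) = 1265 m/s.
That is 1.265 km/s.

v ≈ 1.26 km/s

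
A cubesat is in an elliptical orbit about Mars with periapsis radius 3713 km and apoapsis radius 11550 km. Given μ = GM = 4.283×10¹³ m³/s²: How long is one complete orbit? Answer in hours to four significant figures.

T ≈ 5.622 hours

Semi-major axis a = (r_p + r_a)/2 = (3713.0 + 11550)/2 = 7631.5 km = 7.632×10⁶ m.
By Kepler's third law T = 2π√(a³/μ) = 2π × 3.221×10³ = 2.024×10⁴ s.
= 5.622 hours.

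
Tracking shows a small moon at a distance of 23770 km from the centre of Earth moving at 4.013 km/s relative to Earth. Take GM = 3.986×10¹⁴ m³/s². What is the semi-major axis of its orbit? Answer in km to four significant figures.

a ≈ 22860 km

r = 2.377×10⁷ m.
Specific orbital energy ε = v²/2 − μ/r = (4013)²/2 − 3.986×10¹⁴/2.377×10⁷ = -8.717×10⁶ J/kg.
Since ε = −μ/(2a), a = −μ/(2ε) = 2.286×10⁷ m = 22863 km.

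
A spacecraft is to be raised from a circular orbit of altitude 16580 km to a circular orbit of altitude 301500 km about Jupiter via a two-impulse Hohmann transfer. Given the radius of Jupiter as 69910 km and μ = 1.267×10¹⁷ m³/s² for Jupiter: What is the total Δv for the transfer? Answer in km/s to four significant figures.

r₁ = 69910 + 16580 = 86490 km = 8.6490×10⁷ m.
r₂ = 69910 + 301500 = 371410 km = 3.7141×10⁸ m.
Transfer ellipse a_t = (r₁ + r₂)/2 = 2.290×10⁸ m.
At r₁: circular v_c1 = √(μ/r₁) = 38270 m/s; transfer-perijove v_p = √[μ(2/r₁ − 1/a_t)] = 48750 m/s.
Δv₁ = v_p − v_c1 = 10470 m/s.
At r₂: circular v_c2 = √(μ/r₂) = 18470 m/s; transfer-apojove v_a = √[μ(2/r₂ − 1/a_t)] = 11350 m/s.
Δv₂ = v_c2 − v_a = 7118 m/s.
Total Δv = Δv₁ + Δv₂ = 17590 m/s = 17.59 km/s.

Δv_total ≈ 17.59 km/s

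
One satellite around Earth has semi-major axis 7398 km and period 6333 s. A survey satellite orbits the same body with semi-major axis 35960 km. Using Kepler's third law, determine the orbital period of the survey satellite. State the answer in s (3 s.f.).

Kepler's third law: T² ∝ a³, so T₂ = T₁ (a₂/a₁)^(3/2).
a₂/a₁ = 4.861, (a₂/a₁)^(3/2) = 10.72.
T₂ = 6333 × 10.72 = 67870 s.

T₂ ≈ 67900 s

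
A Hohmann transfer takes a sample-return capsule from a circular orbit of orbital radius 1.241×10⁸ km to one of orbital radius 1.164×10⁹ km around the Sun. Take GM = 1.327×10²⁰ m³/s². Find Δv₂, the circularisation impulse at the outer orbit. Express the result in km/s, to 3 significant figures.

Δv ≈ 5.99 km/s

r₁ = 1.241×10⁸ km = 1.241×10¹¹ m.
r₂ = 1.164×10⁹ km = 1.164×10¹² m.
Transfer ellipse a_t = (r₁ + r₂)/2 = 6.440×10¹¹ m.
At r₁: circular v_c1 = √(μ/r₁) = 32700 m/s; transfer-perihelion v_p = √[μ(2/r₁ − 1/a_t)] = 43960 m/s.
At r₂: circular v_c2 = √(μ/r₂) = 10680 m/s; transfer-aphelion v_a = √[μ(2/r₂ − 1/a_t)] = 4687 m/s.
Δv₂ = v_c2 − v_a = 5990 m/s.
= 5.990 km/s.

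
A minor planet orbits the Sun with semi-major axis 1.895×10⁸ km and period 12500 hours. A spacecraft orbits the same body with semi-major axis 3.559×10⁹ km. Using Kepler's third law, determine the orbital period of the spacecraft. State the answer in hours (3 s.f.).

T₂ ≈ 1.02×10⁶ hours

Kepler's third law: T² ∝ a³, so T₂ = T₁ (a₂/a₁)^(3/2).
a₂/a₁ = 18.78, (a₂/a₁)^(3/2) = 81.39.
T₂ = 12500 × 81.39 = 1.017×10⁶ hours.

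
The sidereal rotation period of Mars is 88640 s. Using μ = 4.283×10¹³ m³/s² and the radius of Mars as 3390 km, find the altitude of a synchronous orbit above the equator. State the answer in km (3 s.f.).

h_sync ≈ 17000 km

A synchronous orbit has period T, so by Kepler's third law a = (μT²/4π²)^(1/3).
μT²/4π² = 4.283×10¹³ × (8.864×10⁴)² / 39.48 = 8.524×10²¹ m³.
a = 2.043×10⁷ m = 20428 km.
Altitude h = a − R = 20428 − 3390 = 17038 km.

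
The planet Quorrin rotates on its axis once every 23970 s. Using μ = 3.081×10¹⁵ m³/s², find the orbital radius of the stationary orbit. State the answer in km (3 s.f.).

A synchronous orbit has period T, so by Kepler's third law a = (μT²/4π²)^(1/3).
μT²/4π² = 3.081×10¹⁵ × (2.397×10⁴)² / 39.48 = 4.484×10²² m³.
a = 3.553×10⁷ m = 35527 km.

r_sync ≈ 35500 km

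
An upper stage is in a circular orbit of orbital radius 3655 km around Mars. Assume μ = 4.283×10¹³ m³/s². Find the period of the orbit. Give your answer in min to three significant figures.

T ≈ 112 min

r = 3655 km = 3.655×10⁶ m.
Kepler's third law: T = 2π√(r³/μ) = 2π√((3.655×10⁶)³ / 4.283×10¹³).
r³/μ = 1.140×10⁶ s², so T = 2π × 1.068×10³ = 6.709×10³ s.
Converting: 6.709×10³ s ÷ 60.00 = 111.8 min.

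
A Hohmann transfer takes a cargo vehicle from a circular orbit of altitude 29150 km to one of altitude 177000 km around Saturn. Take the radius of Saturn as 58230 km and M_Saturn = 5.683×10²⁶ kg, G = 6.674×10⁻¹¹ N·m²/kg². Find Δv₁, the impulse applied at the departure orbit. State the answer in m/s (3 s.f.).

μ = GM = 6.674×10⁻¹¹ × 5.683×10²⁶ = 3.793×10¹⁶ m³/s².
r₁ = 58230 + 29150 = 87380 km = 8.7380×10⁷ m.
r₂ = 58230 + 177000 = 235230 km = 2.3523×10⁸ m.
Transfer ellipse a_t = (r₁ + r₂)/2 = 1.613×10⁸ m.
At r₁: circular v_c1 = √(μ/r₁) = 20830 m/s; transfer-perikrone v_p = √[μ(2/r₁ − 1/a_t)] = 25160 m/s.
Δv₁ = v_p − v_c1 = 4325 m/s.

Δv ≈ 4330 m/s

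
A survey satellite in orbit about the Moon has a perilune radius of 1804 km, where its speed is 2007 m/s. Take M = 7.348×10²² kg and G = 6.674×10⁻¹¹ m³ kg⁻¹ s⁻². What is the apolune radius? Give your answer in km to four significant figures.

μ = GM = 6.674×10⁻¹¹ × 7.348×10²² = 4.904×10¹² m³/s².
r_p = 1.804×10⁶ m.
Specific energy ε = v²/2 − μ/r = -7.044×10⁵ J/kg, so a = −μ/(2ε) = 3.481×10⁶ m.
The apsides satisfy r_p + r_a = 2a, so the apolune radius is 2a − r_p = 5.158×10⁶ m = 5157.9 km.

apolune radius ≈ 5158 km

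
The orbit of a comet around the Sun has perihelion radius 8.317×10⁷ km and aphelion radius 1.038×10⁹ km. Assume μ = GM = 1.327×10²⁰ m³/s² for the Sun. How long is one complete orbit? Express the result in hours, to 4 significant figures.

Semi-major axis a = (r_p + r_a)/2 = (8.3170×10⁷ + 1.0380×10⁹)/2 = 5.6058×10⁸ km = 5.606×10¹¹ m.
By Kepler's third law T = 2π√(a³/μ) = 2π × 3.644×10⁷ = 2.289×10⁸ s.
= 63590 hours.

T ≈ 63590 hours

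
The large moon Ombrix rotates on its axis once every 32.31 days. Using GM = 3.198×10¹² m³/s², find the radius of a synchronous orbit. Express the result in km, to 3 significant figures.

r_sync ≈ 85800 km

T = 32.31 days = 2.792×10⁶ s.
A synchronous orbit has period T, so by Kepler's third law a = (μT²/4π²)^(1/3).
μT²/4π² = 3.198×10¹² × (2.792×10⁶)² / 39.48 = 6.313×10²³ m³.
a = 8.578×10⁷ m = 85784 km.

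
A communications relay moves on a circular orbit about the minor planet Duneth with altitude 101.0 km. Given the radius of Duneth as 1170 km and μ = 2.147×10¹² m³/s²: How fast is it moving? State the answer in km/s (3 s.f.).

r = 1170 + 101.0 = 1271.0 km = 1.2710×10⁶ m.
For a circular orbit v = √(μ/r) = √(2.147×10¹² / 1.271×10⁶) = √(1.689×10⁶) = 1300 m/s.
That is 1.300 km/s.

v ≈ 1.30 km/s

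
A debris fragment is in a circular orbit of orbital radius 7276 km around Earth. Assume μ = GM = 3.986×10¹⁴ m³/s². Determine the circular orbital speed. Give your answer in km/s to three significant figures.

v ≈ 7.40 km/s

r = 7276 km = 7.276×10⁶ m.
For a circular orbit v = √(μ/r) = √(3.986×10¹⁴ / 7.276×10⁶) = √(5.478×10⁷) = 7402 m/s.
That is 7.402 km/s.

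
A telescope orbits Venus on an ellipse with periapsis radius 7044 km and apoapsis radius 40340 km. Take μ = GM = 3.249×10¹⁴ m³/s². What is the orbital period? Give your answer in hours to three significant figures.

Semi-major axis a = (r_p + r_a)/2 = (7044.0 + 40340)/2 = 23692 km = 2.369×10⁷ m.
By Kepler's third law T = 2π√(a³/μ) = 2π × 6.398×10³ = 4.020×10⁴ s.
= 11.17 hours.

T ≈ 11.2 hours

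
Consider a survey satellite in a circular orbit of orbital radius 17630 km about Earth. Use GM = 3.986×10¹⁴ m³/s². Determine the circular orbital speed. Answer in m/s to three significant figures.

r = 17630 km = 1.763×10⁷ m.
For a circular orbit v = √(μ/r) = √(3.986×10¹⁴ / 1.763×10⁷) = √(2.261×10⁷) = 4755 m/s.

v ≈ 4750 m/s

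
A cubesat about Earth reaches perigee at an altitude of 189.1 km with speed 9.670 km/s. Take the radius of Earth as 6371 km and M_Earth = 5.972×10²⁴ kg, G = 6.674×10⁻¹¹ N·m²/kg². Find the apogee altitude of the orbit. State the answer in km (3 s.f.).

μ = GM = 6.674×10⁻¹¹ × 5.972×10²⁴ = 3.986×10¹⁴ m³/s².
r_p = 6371 + 189.1 = 6560.1 km = 6.560×10⁶ m.
Specific energy ε = v²/2 − μ/r = -1.400×10⁷ J/kg, so a = −μ/(2ε) = 1.423×10⁷ m.
The apsides satisfy r_p + r_a = 2a, so the apogee radius is 2a − r_p = 2.190×10⁷ m = 21904 km.
Apogee altitude = 21904 − 6371 = 15533 km.

apogee altitude ≈ 15500 km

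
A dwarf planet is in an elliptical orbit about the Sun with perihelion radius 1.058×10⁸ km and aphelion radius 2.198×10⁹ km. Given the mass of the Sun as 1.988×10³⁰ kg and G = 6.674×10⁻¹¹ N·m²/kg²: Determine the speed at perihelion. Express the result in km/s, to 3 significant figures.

μ = GM = 6.674×10⁻¹¹ × 1.988×10³⁰ = 1.327×10²⁰ m³/s².
Semi-major axis a = (r_p + r_a)/2 = 1.1519×10⁹ km = 1.152×10¹² m.
Vis-viva: v² = μ(2/r − 1/a) = 1.327×10²⁰ × (1.890×10⁻¹¹ − 8.681×10⁻¹³) = 2.393×10⁹ m²/s².
v = 48920 m/s = 48.92 km/s.

v ≈ 48.9 km/s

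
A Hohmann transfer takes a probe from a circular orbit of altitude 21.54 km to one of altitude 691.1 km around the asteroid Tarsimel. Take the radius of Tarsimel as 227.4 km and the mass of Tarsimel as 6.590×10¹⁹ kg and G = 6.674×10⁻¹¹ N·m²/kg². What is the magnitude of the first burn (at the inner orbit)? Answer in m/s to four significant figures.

μ = GM = 6.674×10⁻¹¹ × 6.590×10¹⁹ = 4.398×10⁹ m³/s².
r₁ = 227.4 + 21.54 = 248.94 km = 2.4894×10⁵ m.
r₂ = 227.4 + 691.1 = 918.50 km = 9.1850×10⁵ m.
Transfer ellipse a_t = (r₁ + r₂)/2 = 5.837×10⁵ m.
At r₁: circular v_c1 = √(μ/r₁) = 132.9 m/s; transfer-periapsis v_p = √[μ(2/r₁ − 1/a_t)] = 166.7 m/s.
Δv₁ = v_p − v_c1 = 33.82 m/s.

Δv ≈ 33.82 m/s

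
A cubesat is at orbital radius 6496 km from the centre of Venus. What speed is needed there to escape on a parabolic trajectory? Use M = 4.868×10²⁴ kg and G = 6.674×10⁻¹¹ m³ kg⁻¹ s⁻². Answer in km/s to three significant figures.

v_esc ≈ 10.0 km/s

μ = GM = 6.674×10⁻¹¹ × 4.868×10²⁴ = 3.249×10¹⁴ m³/s².
r = 6496 km = 6.496×10⁶ m.
Escape speed v_esc = √(2μ/r) = √(2 × 3.249×10¹⁴ / 6.496×10⁶) = √(1.000×10⁸) = 10000 m/s.
= 10.00 km/s.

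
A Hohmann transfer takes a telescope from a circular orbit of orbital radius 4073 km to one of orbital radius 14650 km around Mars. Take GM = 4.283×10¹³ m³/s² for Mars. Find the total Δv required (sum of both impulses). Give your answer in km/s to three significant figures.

Δv_total ≈ 1.40 km/s

r₁ = 4073 km = 4.073×10⁶ m.
r₂ = 14650 km = 1.465×10⁷ m.
Transfer ellipse a_t = (r₁ + r₂)/2 = 9.362×10⁶ m.
At r₁: circular v_c1 = √(μ/r₁) = 3243 m/s; transfer-periapsis v_p = √[μ(2/r₁ − 1/a_t)] = 4057 m/s.
Δv₁ = v_p − v_c1 = 813.8 m/s.
At r₂: circular v_c2 = √(μ/r₂) = 1710 m/s; transfer-apoapsis v_a = √[μ(2/r₂ − 1/a_t)] = 1128 m/s.
Δv₂ = v_c2 − v_a = 582.0 m/s.
Total Δv = Δv₁ + Δv₂ = 1396 m/s = 1.396 km/s.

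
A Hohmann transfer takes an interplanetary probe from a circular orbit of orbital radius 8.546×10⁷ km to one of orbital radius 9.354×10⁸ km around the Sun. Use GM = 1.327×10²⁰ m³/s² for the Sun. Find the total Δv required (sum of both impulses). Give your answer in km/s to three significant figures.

Δv_total ≈ 21.0 km/s

r₁ = 8.546×10⁷ km = 8.546×10¹⁰ m.
r₂ = 9.354×10⁸ km = 9.354×10¹¹ m.
Transfer ellipse a_t = (r₁ + r₂)/2 = 5.104×10¹¹ m.
At r₁: circular v_c1 = √(μ/r₁) = 39410 m/s; transfer-perihelion v_p = √[μ(2/r₁ − 1/a_t)] = 53340 m/s.
Δv₁ = v_p − v_c1 = 13940 m/s.
At r₂: circular v_c2 = √(μ/r₂) = 11910 m/s; transfer-aphelion v_a = √[μ(2/r₂ − 1/a_t)] = 4874 m/s.
Δv₂ = v_c2 − v_a = 7037 m/s.
Total Δv = Δv₁ + Δv₂ = 20980 m/s = 20.98 km/s.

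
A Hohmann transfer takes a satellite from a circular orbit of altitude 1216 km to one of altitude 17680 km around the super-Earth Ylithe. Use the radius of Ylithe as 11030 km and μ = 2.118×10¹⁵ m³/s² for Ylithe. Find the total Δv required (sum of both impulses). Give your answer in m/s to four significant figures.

r₁ = 11030 + 1216 = 12246 km = 1.2246×10⁷ m.
r₂ = 11030 + 17680 = 28710 km = 2.8710×10⁷ m.
Transfer ellipse a_t = (r₁ + r₂)/2 = 2.048×10⁷ m.
At r₁: circular v_c1 = √(μ/r₁) = 13150 m/s; transfer-periapsis v_p = √[μ(2/r₁ − 1/a_t)] = 15570 m/s.
Δv₁ = v_p − v_c1 = 2421 m/s.
At r₂: circular v_c2 = √(μ/r₂) = 8589 m/s; transfer-apoapsis v_a = √[μ(2/r₂ − 1/a_t)] = 6642 m/s.
Δv₂ = v_c2 − v_a = 1947 m/s.
Total Δv = Δv₁ + Δv₂ = 4368 m/s.

Δv_total ≈ 4368 m/s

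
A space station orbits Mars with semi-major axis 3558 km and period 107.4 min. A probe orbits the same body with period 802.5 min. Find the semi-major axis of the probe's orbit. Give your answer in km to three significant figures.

Kepler's third law: a³ ∝ T², so a₂ = a₁ (T₂/T₁)^(2/3).
T₂/T₁ = 7.472, (T₂/T₁)^(2/3) = 3.822.
a₂ = 3558 × 3.822 = 13600 km.

a₂ ≈ 13600 km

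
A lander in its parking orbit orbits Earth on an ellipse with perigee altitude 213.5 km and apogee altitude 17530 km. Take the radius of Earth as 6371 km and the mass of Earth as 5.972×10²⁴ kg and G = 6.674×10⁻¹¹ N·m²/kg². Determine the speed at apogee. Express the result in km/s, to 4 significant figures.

v ≈ 2.684 km/s

μ = GM = 6.674×10⁻¹¹ × 5.972×10²⁴ = 3.986×10¹⁴ m³/s².
r_p = 6371 + 213.5 = 6584.5 km = 6.5845×10⁶ m.
r_a = 6371 + 17530 = 23901 km = 2.3901×10⁷ m.
Semi-major axis a = (r_p + r_a)/2 = 15243 km = 1.524×10⁷ m.
Vis-viva: v² = μ(2/r − 1/a) = 3.986×10¹⁴ × (8.368×10⁻⁸ − 6.560×10⁻⁸) = 7.204×10⁶ m²/s².
v = 2684 m/s = 2.684 km/s.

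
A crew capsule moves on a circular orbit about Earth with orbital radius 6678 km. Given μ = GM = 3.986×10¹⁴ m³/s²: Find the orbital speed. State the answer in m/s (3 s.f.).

r = 6678 km = 6.678×10⁶ m.
For a circular orbit v = √(μ/r) = √(3.986×10¹⁴ / 6.678×10⁶) = √(5.969×10⁷) = 7726 m/s.

v ≈ 7730 m/s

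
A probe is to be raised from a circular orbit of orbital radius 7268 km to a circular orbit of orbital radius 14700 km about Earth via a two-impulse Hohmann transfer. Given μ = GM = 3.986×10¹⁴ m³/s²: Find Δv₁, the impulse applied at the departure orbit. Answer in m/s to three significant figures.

Δv ≈ 1160 m/s

r₁ = 7268 km = 7.268×10⁶ m.
r₂ = 14700 km = 1.470×10⁷ m.
Transfer ellipse a_t = (r₁ + r₂)/2 = 1.098×10⁷ m.
At r₁: circular v_c1 = √(μ/r₁) = 7406 m/s; transfer-perigee v_p = √[μ(2/r₁ − 1/a_t)] = 8567 m/s.
Δv₁ = v_p − v_c1 = 1162 m/s.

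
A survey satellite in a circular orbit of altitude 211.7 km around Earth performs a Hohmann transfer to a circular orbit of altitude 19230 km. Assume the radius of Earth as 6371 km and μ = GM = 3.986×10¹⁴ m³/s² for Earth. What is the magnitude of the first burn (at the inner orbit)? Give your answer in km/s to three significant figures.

r₁ = 6371 + 211.7 = 6582.7 km = 6.5827×10⁶ m.
r₂ = 6371 + 19230 = 25601 km = 2.5601×10⁷ m.
Transfer ellipse a_t = (r₁ + r₂)/2 = 1.609×10⁷ m.
At r₁: circular v_c1 = √(μ/r₁) = 7782 m/s; transfer-perigee v_p = √[μ(2/r₁ − 1/a_t)] = 9815 m/s.
Δv₁ = v_p − v_c1 = 2033 m/s.
= 2.033 km/s.

Δv ≈ 2.03 km/s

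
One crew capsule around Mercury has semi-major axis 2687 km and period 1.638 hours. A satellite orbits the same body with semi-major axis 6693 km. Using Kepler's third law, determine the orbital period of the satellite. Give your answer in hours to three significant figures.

Kepler's third law: T² ∝ a³, so T₂ = T₁ (a₂/a₁)^(3/2).
a₂/a₁ = 2.491, (a₂/a₁)^(3/2) = 3.931.
T₂ = 1.638 × 3.931 = 6.439 hours.

T₂ ≈ 6.44 hours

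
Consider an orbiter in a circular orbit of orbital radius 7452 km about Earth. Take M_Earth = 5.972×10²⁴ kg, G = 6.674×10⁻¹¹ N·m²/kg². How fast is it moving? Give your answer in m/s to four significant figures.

v ≈ 7313 m/s

μ = GM = 6.674×10⁻¹¹ × 5.972×10²⁴ = 3.986×10¹⁴ m³/s².
r = 7452 km = 7.452×10⁶ m.
For a circular orbit v = √(μ/r) = √(3.986×10¹⁴ / 7.452×10⁶) = √(5.349×10⁷) = 7313 m/s.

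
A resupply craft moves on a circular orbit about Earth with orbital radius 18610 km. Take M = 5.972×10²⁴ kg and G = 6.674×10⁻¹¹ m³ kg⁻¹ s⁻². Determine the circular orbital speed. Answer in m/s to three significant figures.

μ = GM = 6.674×10⁻¹¹ × 5.972×10²⁴ = 3.986×10¹⁴ m³/s².
r = 18610 km = 1.861×10⁷ m.
For a circular orbit v = √(μ/r) = √(3.986×10¹⁴ / 1.861×10⁷) = √(2.142×10⁷) = 4628 m/s.

v ≈ 4630 m/s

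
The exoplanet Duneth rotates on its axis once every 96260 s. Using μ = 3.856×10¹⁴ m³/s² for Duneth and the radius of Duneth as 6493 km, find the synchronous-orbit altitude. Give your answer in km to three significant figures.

h_sync ≈ 38400 km

A synchronous orbit has period T, so by Kepler's third law a = (μT²/4π²)^(1/3).
μT²/4π² = 3.856×10¹⁴ × (9.626×10⁴)² / 39.48 = 9.050×10²² m³.
a = 4.490×10⁷ m = 44898 km.
Altitude h = a − R = 44898 − 6493 = 38405 km.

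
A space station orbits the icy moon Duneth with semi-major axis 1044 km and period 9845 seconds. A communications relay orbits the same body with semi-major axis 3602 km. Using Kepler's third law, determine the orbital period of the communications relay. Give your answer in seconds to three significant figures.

Kepler's third law: T² ∝ a³, so T₂ = T₁ (a₂/a₁)^(3/2).
a₂/a₁ = 3.450, (a₂/a₁)^(3/2) = 6.409.
T₂ = 9845 × 6.409 = 63090 seconds.

T₂ ≈ 63100 seconds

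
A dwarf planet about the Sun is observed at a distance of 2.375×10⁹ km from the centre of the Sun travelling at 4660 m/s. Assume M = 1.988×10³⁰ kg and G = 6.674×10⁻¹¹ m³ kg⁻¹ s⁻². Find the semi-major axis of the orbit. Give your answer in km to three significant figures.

a ≈ 1.47×10⁹ km

μ = GM = 6.674×10⁻¹¹ × 1.988×10³⁰ = 1.327×10²⁰ m³/s².
r = 2.375×10¹² m.
Vis-viva rearranged: 1/a = 2/r − v²/μ = 8.421×10⁻¹³ − 1.637×10⁻¹³ = 6.784×10⁻¹³ m⁻¹.
a = 1.474×10¹² m = 1.4740×10⁹ km.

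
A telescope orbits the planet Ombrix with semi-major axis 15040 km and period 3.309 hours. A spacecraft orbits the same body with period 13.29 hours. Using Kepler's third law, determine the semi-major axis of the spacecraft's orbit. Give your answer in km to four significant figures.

a₂ ≈ 38000 km

Kepler's third law: a³ ∝ T², so a₂ = a₁ (T₂/T₁)^(2/3).
T₂/T₁ = 4.016, (T₂/T₁)^(2/3) = 2.527.
a₂ = 15040 × 2.527 = 38000 km.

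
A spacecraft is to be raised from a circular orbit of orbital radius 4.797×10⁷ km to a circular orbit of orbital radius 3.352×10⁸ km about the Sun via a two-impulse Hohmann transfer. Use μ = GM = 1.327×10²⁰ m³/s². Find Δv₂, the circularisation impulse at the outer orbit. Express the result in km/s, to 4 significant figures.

Δv ≈ 9.941 km/s

r₁ = 4.797×10⁷ km = 4.797×10¹⁰ m.
r₂ = 3.352×10⁸ km = 3.352×10¹¹ m.
Transfer ellipse a_t = (r₁ + r₂)/2 = 1.916×10¹¹ m.
At r₁: circular v_c1 = √(μ/r₁) = 52600 m/s; transfer-perihelion v_p = √[μ(2/r₁ − 1/a_t)] = 69570 m/s.
At r₂: circular v_c2 = √(μ/r₂) = 19900 m/s; transfer-aphelion v_a = √[μ(2/r₂ − 1/a_t)] = 9956 m/s.
Δv₂ = v_c2 − v_a = 9941 m/s.
= 9.941 km/s.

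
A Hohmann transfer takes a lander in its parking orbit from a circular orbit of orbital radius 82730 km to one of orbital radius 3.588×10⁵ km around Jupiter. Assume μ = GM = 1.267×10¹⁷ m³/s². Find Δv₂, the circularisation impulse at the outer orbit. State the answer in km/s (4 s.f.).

r₁ = 82730 km = 8.273×10⁷ m.
r₂ = 3.588×10⁵ km = 3.588×10⁸ m.
Transfer ellipse a_t = (r₁ + r₂)/2 = 2.208×10⁸ m.
At r₁: circular v_c1 = √(μ/r₁) = 39130 m/s; transfer-perijove v_p = √[μ(2/r₁ − 1/a_t)] = 49890 m/s.
At r₂: circular v_c2 = √(μ/r₂) = 18790 m/s; transfer-apojove v_a = √[μ(2/r₂ − 1/a_t)] = 11500 m/s.
Δv₂ = v_c2 − v_a = 7288 m/s.
= 7.288 km/s.

Δv ≈ 7.288 km/s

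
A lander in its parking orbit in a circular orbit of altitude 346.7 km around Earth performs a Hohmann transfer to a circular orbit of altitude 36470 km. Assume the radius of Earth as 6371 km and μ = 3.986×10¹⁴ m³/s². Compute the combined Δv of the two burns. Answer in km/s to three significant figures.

Δv_total ≈ 3.89 km/s

r₁ = 6371 + 346.7 = 6717.7 km = 6.7177×10⁶ m.
r₂ = 6371 + 36470 = 42841 km = 4.2841×10⁷ m.
Transfer ellipse a_t = (r₁ + r₂)/2 = 2.478×10⁷ m.
At r₁: circular v_c1 = √(μ/r₁) = 7703 m/s; transfer-perigee v_p = √[μ(2/r₁ − 1/a_t)] = 10130 m/s.
Δv₁ = v_p − v_c1 = 2425 m/s.
At r₂: circular v_c2 = √(μ/r₂) = 3050 m/s; transfer-apogee v_a = √[μ(2/r₂ − 1/a_t)] = 1588 m/s.
Δv₂ = v_c2 − v_a = 1462 m/s.
Total Δv = Δv₁ + Δv₂ = 3888 m/s = 3.888 km/s.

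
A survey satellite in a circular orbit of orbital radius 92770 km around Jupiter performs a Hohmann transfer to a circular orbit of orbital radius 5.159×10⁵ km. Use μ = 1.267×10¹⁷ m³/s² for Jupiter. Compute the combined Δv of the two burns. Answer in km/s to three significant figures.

r₁ = 92770 km = 9.277×10⁷ m.
r₂ = 5.159×10⁵ km = 5.159×10⁸ m.
Transfer ellipse a_t = (r₁ + r₂)/2 = 3.043×10⁸ m.
At r₁: circular v_c1 = √(μ/r₁) = 36960 m/s; transfer-perijove v_p = √[μ(2/r₁ − 1/a_t)] = 48120 m/s.
Δv₁ = v_p − v_c1 = 11160 m/s.
At r₂: circular v_c2 = √(μ/r₂) = 15670 m/s; transfer-apojove v_a = √[μ(2/r₂ − 1/a_t)] = 8652 m/s.
Δv₂ = v_c2 − v_a = 7019 m/s.
Total Δv = Δv₁ + Δv₂ = 18180 m/s = 18.18 km/s.

Δv_total ≈ 18.2 km/s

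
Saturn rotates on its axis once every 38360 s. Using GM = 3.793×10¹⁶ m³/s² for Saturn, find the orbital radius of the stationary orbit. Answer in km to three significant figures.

A synchronous orbit has period T, so by Kepler's third law a = (μT²/4π²)^(1/3).
μT²/4π² = 3.793×10¹⁶ × (3.836×10⁴)² / 39.48 = 1.414×10²⁴ m³.
a = 1.122×10⁸ m = 1.1223×10⁵ km.

r_sync ≈ 1.12×10⁵ km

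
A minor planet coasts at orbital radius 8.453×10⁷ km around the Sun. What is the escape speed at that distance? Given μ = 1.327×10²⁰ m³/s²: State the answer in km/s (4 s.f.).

r = 8.453×10⁷ km = 8.453×10¹⁰ m.
Escape speed v_esc = √(2μ/r) = √(2 × 1.327×10²⁰ / 8.453×10¹⁰) = √(3.140×10⁹) = 56030 m/s.
= 56.03 km/s.

v_esc ≈ 56.03 km/s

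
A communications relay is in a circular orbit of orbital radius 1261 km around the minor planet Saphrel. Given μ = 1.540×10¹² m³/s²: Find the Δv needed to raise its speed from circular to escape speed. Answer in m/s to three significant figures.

r = 1261 km = 1.261×10⁶ m.
Circular speed v_c = √(μ/r) = 1105 m/s.
Escape speed v_esc = √(2μ/r) = √2 × v_c = 1563 m/s.
Δv = v_esc − v_c = 457.7 m/s.

Δv ≈ 458 m/s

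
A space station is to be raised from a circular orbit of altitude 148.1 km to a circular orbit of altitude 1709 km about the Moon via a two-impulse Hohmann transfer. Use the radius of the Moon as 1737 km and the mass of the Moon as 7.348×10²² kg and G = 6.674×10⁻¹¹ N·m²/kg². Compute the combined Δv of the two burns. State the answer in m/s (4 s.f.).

Δv_total ≈ 410.7 m/s

μ = GM = 6.674×10⁻¹¹ × 7.348×10²² = 4.904×10¹² m³/s².
r₁ = 1737 + 148.1 = 1885.1 km = 1.8851×10⁶ m.
r₂ = 1737 + 1709 = 3446.0 km = 3.4460×10⁶ m.
Transfer ellipse a_t = (r₁ + r₂)/2 = 2.666×10⁶ m.
At r₁: circular v_c1 = √(μ/r₁) = 1613 m/s; transfer-perilune v_p = √[μ(2/r₁ − 1/a_t)] = 1834 m/s.
Δv₁ = v_p − v_c1 = 221.0 m/s.
At r₂: circular v_c2 = √(μ/r₂) = 1193 m/s; transfer-apolune v_a = √[μ(2/r₂ − 1/a_t)] = 1003 m/s.
Δv₂ = v_c2 − v_a = 189.7 m/s.
Total Δv = Δv₁ + Δv₂ = 410.7 m/s.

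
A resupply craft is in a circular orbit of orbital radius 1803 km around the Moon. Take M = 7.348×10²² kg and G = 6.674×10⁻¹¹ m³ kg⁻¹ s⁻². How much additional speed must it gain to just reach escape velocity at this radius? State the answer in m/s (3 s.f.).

μ = GM = 6.674×10⁻¹¹ × 7.348×10²² = 4.904×10¹² m³/s².
r = 1803 km = 1.803×10⁶ m.
Circular speed v_c = √(μ/r) = 1649 m/s.
Escape speed v_esc = √(2μ/r) = √2 × v_c = 2332 m/s.
Δv = v_esc − v_c = 683.1 m/s.

Δv ≈ 683 m/s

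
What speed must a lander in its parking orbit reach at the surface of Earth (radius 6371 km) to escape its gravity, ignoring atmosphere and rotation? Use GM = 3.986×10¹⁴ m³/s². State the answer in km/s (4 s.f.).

r = R = 6.371×10⁶ m.
Escape speed v_esc = √(2μ/r) = √(2 × 3.986×10¹⁴ / 6.371×10⁶) = √(1.251×10⁸) = 11190 m/s.
= 11.19 km/s.

v_esc ≈ 11.19 km/s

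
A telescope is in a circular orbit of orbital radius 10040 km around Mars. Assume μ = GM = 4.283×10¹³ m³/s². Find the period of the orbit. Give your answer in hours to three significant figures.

T ≈ 8.48 hours

r = 10040 km = 1.004×10⁷ m.
Kepler's third law: T = 2π√(r³/μ) = 2π√((1.004×10⁷)³ / 4.283×10¹³).
r³/μ = 2.363×10⁷ s², so T = 2π × 4.861×10³ = 3.054×10⁴ s.
Converting: 3.054×10⁴ s ÷ 3600 = 8.484 hours.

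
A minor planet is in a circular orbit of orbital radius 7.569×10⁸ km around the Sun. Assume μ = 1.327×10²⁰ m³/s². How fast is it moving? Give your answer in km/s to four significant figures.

r = 7.569×10⁸ km = 7.569×10¹¹ m.
For a circular orbit v = √(μ/r) = √(1.327×10²⁰ / 7.569×10¹¹) = √(1.753×10⁸) = 13240 m/s.
That is 13.24 km/s.

v ≈ 13.24 km/s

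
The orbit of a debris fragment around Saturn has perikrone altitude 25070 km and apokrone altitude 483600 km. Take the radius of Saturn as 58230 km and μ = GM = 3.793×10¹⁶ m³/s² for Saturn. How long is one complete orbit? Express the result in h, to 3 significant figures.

r_p = 58230 + 25070 = 83300 km = 8.3300×10⁷ m.
r_a = 58230 + 483600 = 541830 km = 5.4183×10⁸ m.
Semi-major axis a = (r_p + r_a)/2 = (83300 + 5.4183×10⁵)/2 = 3.1256×10⁵ km = 3.126×10⁸ m.
By Kepler's third law T = 2π√(a³/μ) = 2π × 2.837×10⁴ = 1.783×10⁵ s.
= 49.52 h.

T ≈ 49.5 h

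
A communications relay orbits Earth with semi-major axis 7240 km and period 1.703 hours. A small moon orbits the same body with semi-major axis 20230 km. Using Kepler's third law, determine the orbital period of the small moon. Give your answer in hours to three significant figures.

T₂ ≈ 7.95 hours

Kepler's third law: T² ∝ a³, so T₂ = T₁ (a₂/a₁)^(3/2).
a₂/a₁ = 2.794, (a₂/a₁)^(3/2) = 4.671.
T₂ = 1.703 × 4.671 = 7.954 hours.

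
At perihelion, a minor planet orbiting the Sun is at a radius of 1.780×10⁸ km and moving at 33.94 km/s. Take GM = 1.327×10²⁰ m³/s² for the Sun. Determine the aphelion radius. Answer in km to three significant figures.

r_p = 1.780×10¹¹ m.
Specific energy ε = v²/2 − μ/r = -1.695×10⁸ J/kg, so a = −μ/(2ε) = 3.913×10¹¹ m.
The apsides satisfy r_p + r_a = 2a, so the aphelion radius is 2a − r_p = 6.047×10¹¹ m = 6.0469×10⁸ km.

aphelion radius ≈ 6.05×10⁸ km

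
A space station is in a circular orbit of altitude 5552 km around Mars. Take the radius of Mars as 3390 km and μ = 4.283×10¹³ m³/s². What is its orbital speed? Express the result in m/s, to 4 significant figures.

v ≈ 2189 m/s

r = 3390 + 5552 = 8942.0 km = 8.9420×10⁶ m.
For a circular orbit v = √(μ/r) = √(4.283×10¹³ / 8.942×10⁶) = √(4.790×10⁶) = 2189 m/s.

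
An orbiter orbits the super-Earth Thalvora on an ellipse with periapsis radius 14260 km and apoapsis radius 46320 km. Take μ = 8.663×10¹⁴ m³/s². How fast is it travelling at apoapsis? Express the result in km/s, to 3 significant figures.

v ≈ 2.97 km/s

Semi-major axis a = (r_p + r_a)/2 = 30290 km = 3.029×10⁷ m.
Vis-viva: v² = μ(2/r − 1/a) = 8.663×10¹⁴ × (4.318×10⁻⁸ − 3.301×10⁻⁸) = 8.805×10⁶ m²/s².
v = 2967 m/s = 2.967 km/s.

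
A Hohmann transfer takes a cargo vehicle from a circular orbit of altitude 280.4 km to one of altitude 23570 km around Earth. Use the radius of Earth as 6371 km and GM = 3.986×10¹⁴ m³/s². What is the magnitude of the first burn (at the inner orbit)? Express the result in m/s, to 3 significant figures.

r₁ = 6371 + 280.4 = 6651.4 km = 6.6514×10⁶ m.
r₂ = 6371 + 23570 = 29941 km = 2.9941×10⁷ m.
Transfer ellipse a_t = (r₁ + r₂)/2 = 1.830×10⁷ m.
At r₁: circular v_c1 = √(μ/r₁) = 7741 m/s; transfer-perigee v_p = √[μ(2/r₁ − 1/a_t)] = 9903 m/s.
Δv₁ = v_p − v_c1 = 2162 m/s.

Δv ≈ 2160 m/s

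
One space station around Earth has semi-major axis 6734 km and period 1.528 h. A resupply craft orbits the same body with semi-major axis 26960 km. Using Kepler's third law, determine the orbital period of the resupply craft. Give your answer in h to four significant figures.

T₂ ≈ 12.24 h

Kepler's third law: T² ∝ a³, so T₂ = T₁ (a₂/a₁)^(3/2).
a₂/a₁ = 4.004, (a₂/a₁)^(3/2) = 8.011.
T₂ = 1.528 × 8.011 = 12.24 h.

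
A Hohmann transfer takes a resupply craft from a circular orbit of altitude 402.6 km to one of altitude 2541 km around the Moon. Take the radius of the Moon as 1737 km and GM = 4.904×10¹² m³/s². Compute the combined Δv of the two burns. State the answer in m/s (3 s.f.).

Δv_total ≈ 431 m/s

r₁ = 1737 + 402.6 = 2139.6 km = 2.1396×10⁶ m.
r₂ = 1737 + 2541 = 4278.0 km = 4.2780×10⁶ m.
Transfer ellipse a_t = (r₁ + r₂)/2 = 3.209×10⁶ m.
At r₁: circular v_c1 = √(μ/r₁) = 1514 m/s; transfer-perilune v_p = √[μ(2/r₁ − 1/a_t)] = 1748 m/s.
Δv₁ = v_p − v_c1 = 234.1 m/s.
At r₂: circular v_c2 = √(μ/r₂) = 1071 m/s; transfer-apolune v_a = √[μ(2/r₂ − 1/a_t)] = 874.3 m/s.
Δv₂ = v_c2 − v_a = 196.4 m/s.
Total Δv = Δv₁ + Δv₂ = 430.5 m/s.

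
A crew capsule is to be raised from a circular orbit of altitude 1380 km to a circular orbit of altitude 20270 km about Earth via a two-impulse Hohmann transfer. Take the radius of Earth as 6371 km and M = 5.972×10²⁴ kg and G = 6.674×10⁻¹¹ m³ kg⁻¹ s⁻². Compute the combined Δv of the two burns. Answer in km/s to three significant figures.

Δv_total ≈ 3.03 km/s

μ = GM = 6.674×10⁻¹¹ × 5.972×10²⁴ = 3.986×10¹⁴ m³/s².
r₁ = 6371 + 1380 = 7751.0 km = 7.7510×10⁶ m.
r₂ = 6371 + 20270 = 26641 km = 2.6641×10⁷ m.
Transfer ellipse a_t = (r₁ + r₂)/2 = 1.720×10⁷ m.
At r₁: circular v_c1 = √(μ/r₁) = 7171 m/s; transfer-perigee v_p = √[μ(2/r₁ − 1/a_t)] = 8926 m/s.
Δv₁ = v_p − v_c1 = 1755 m/s.
At r₂: circular v_c2 = √(μ/r₂) = 3868 m/s; transfer-apogee v_a = √[μ(2/r₂ − 1/a_t)] = 2597 m/s.
Δv₂ = v_c2 − v_a = 1271 m/s.
Total Δv = Δv₁ + Δv₂ = 3026 m/s = 3.026 km/s.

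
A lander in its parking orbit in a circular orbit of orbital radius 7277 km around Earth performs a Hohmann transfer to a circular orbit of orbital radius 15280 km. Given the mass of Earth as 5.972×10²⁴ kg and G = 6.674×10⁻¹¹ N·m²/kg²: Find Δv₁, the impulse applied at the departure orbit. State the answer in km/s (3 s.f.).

μ = GM = 6.674×10⁻¹¹ × 5.972×10²⁴ = 3.986×10¹⁴ m³/s².
r₁ = 7277 km = 7.277×10⁶ m.
r₂ = 15280 km = 1.528×10⁷ m.
Transfer ellipse a_t = (r₁ + r₂)/2 = 1.128×10⁷ m.
At r₁: circular v_c1 = √(μ/r₁) = 7401 m/s; transfer-perigee v_p = √[μ(2/r₁ − 1/a_t)] = 8614 m/s.
Δv₁ = v_p − v_c1 = 1213 m/s.
= 1.213 km/s.

Δv ≈ 1.21 km/s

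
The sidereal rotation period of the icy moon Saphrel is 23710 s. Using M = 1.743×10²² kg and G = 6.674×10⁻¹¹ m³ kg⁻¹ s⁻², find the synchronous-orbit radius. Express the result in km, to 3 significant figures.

r_sync ≈ 2550 km

μ = GM = 6.674×10⁻¹¹ × 1.743×10²² = 1.163×10¹² m³/s².
A synchronous orbit has period T, so by Kepler's third law a = (μT²/4π²)^(1/3).
μT²/4π² = 1.163×10¹² × (2.371×10⁴)² / 39.48 = 1.656×10¹⁹ m³.
a = 2.549×10⁶ m = 2549.2 km.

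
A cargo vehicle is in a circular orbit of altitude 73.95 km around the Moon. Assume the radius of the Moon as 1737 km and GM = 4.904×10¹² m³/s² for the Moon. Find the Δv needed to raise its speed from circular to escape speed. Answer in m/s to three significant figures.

r = 1737 + 73.95 = 1811.0 km = 1.8110×10⁶ m.
Circular speed v_c = √(μ/r) = 1646 m/s.
Escape speed v_esc = √(2μ/r) = √2 × v_c = 2327 m/s.
Δv = v_esc − v_c = 681.6 m/s.

Δv ≈ 682 m/s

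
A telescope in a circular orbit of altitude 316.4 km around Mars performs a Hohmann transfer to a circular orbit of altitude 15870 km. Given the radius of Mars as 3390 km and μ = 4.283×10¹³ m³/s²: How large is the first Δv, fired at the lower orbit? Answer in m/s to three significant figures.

r₁ = 3390 + 316.4 = 3706.4 km = 3.7064×10⁶ m.
r₂ = 3390 + 15870 = 19260 km = 1.9260×10⁷ m.
Transfer ellipse a_t = (r₁ + r₂)/2 = 1.148×10⁷ m.
At r₁: circular v_c1 = √(μ/r₁) = 3399 m/s; transfer-periapsis v_p = √[μ(2/r₁ − 1/a_t)] = 4402 m/s.
Δv₁ = v_p − v_c1 = 1003 m/s.

Δv ≈ 1000 m/s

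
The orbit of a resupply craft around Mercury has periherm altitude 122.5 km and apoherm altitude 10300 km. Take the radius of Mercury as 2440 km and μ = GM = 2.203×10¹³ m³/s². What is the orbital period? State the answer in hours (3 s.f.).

r_p = 2440 + 122.5 = 2562.5 km = 2.5625×10⁶ m.
r_a = 2440 + 10300 = 12740 km = 1.2740×10⁷ m.
Semi-major axis a = (r_p + r_a)/2 = (2562.5 + 12740)/2 = 7651.2 km = 7.651×10⁶ m.
By Kepler's third law T = 2π√(a³/μ) = 2π × 4.509×10³ = 2.833×10⁴ s.
= 7.870 hours.

T ≈ 7.87 hours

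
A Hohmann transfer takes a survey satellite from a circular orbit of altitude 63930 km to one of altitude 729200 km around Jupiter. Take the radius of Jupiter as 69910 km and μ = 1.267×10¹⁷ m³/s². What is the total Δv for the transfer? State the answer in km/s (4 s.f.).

Δv_total ≈ 15.35 km/s

r₁ = 69910 + 63930 = 133840 km = 1.3384×10⁸ m.
r₂ = 69910 + 729200 = 799110 km = 7.9911×10⁸ m.
Transfer ellipse a_t = (r₁ + r₂)/2 = 4.665×10⁸ m.
At r₁: circular v_c1 = √(μ/r₁) = 30770 m/s; transfer-perijove v_p = √[μ(2/r₁ − 1/a_t)] = 40270 m/s.
Δv₁ = v_p − v_c1 = 9503 m/s.
At r₂: circular v_c2 = √(μ/r₂) = 12590 m/s; transfer-apojove v_a = √[μ(2/r₂ − 1/a_t)] = 6745 m/s.
Δv₂ = v_c2 − v_a = 5847 m/s.
Total Δv = Δv₁ + Δv₂ = 15350 m/s = 15.35 km/s.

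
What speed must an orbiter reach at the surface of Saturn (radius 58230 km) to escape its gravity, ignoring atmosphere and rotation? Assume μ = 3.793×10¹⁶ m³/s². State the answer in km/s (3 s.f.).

r = R = 5.823×10⁷ m.
Escape speed v_esc = √(2μ/r) = √(2 × 3.793×10¹⁶ / 5.823×10⁷) = √(1.303×10⁹) = 36090 m/s.
= 36.09 km/s.

v_esc ≈ 36.1 km/s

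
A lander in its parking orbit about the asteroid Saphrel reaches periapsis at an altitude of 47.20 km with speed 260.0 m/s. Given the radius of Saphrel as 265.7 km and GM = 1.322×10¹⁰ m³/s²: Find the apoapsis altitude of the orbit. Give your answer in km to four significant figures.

r_p = 265.7 + 47.20 = 312.90 km = 3.129×10⁵ m.
Specific energy ε = v²/2 − μ/r = -8.450×10³ J/kg, so a = −μ/(2ε) = 7.823×10⁵ m.
The apsides satisfy r_p + r_a = 2a, so the apoapsis radius is 2a − r_p = 1.252×10⁶ m = 1251.6 km.
Apoapsis altitude = 1251.6 − 265.7 = 985.91 km.

apoapsis altitude ≈ 985.9 km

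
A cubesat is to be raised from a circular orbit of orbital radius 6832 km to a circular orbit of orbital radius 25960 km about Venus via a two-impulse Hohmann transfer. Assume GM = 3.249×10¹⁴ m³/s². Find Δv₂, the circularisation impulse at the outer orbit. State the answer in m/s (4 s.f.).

r₁ = 6832 km = 6.832×10⁶ m.
r₂ = 25960 km = 2.596×10⁷ m.
Transfer ellipse a_t = (r₁ + r₂)/2 = 1.640×10⁷ m.
At r₁: circular v_c1 = √(μ/r₁) = 6896 m/s; transfer-periapsis v_p = √[μ(2/r₁ − 1/a_t)] = 8677 m/s.
At r₂: circular v_c2 = √(μ/r₂) = 3538 m/s; transfer-apoapsis v_a = √[μ(2/r₂ − 1/a_t)] = 2284 m/s.
Δv₂ = v_c2 − v_a = 1254 m/s.

Δv ≈ 1254 m/s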